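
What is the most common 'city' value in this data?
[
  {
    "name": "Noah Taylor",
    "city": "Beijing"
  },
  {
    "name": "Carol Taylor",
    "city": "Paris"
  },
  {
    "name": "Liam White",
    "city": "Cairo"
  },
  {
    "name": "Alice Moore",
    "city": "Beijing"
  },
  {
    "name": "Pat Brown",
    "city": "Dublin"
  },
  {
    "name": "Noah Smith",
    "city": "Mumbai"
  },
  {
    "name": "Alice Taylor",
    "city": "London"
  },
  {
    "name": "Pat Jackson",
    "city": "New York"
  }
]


Counting 'city' values across 8 records:

  Beijing: 2 ##
  Paris: 1 #
  Cairo: 1 #
  Dublin: 1 #
  Mumbai: 1 #
  London: 1 #
  New York: 1 #

Most common: Beijing (2 times)

Beijing (2 times)


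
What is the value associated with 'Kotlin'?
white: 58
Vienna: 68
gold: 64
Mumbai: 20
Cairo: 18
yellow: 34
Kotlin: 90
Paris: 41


Looking up key 'Kotlin'
Value: 90

90


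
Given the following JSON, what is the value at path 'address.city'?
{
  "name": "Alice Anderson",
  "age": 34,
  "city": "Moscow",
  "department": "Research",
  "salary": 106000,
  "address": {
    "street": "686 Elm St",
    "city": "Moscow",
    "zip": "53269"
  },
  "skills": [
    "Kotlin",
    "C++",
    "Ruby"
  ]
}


Query: address.city
Path: address -> city
Value: Moscow

Moscow


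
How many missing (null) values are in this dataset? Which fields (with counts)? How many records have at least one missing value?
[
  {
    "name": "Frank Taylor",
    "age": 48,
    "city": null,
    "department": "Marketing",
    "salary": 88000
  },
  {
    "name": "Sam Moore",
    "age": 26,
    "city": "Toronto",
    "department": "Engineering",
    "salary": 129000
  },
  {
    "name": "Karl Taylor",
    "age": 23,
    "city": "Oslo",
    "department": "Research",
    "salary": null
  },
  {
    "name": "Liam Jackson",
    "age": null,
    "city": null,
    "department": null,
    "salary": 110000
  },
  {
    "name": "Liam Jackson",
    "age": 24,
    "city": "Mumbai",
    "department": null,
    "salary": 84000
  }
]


Checking for missing (null) values in 5 records:

  Frank Taylor: city
  Sam Moore: complete
  Karl Taylor: salary
  Liam Jackson: age, city, department
  Liam Jackson: department

Per field:
  name: 0 missing
  age: 1 missing
  city: 2 missing
  department: 2 missing
  salary: 1 missing

Total missing values: 6
Records with any missing: 4

6 missing values (age: 1, city: 2, department: 2, salary: 1); 4 incomplete records


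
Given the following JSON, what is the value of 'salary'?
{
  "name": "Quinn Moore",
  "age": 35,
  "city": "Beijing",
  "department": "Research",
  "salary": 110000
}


Looking up field 'salary'
Value: 110000

110000


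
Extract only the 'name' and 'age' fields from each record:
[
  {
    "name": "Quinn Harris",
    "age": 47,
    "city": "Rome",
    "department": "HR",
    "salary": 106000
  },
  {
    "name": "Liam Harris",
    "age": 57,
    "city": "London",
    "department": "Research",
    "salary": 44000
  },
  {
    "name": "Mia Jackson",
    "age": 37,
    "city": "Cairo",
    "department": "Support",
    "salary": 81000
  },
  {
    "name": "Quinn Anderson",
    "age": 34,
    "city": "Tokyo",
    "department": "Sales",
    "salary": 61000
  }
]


Original: 4 records with fields: name, age, city, department, salary
Keep: ['name', 'age']
Drop: ['city', 'department', 'salary']
Result: 4 records, 2 fields each

[
  {
    "name": "Quinn Harris",
    "age": 47
  },
  {
    "name": "Liam Harris",
    "age": 57
  },
  {
    "name": "Mia Jackson",
    "age": 37
  },
  {
    "name": "Quinn Anderson",
    "age": 34
  }
]


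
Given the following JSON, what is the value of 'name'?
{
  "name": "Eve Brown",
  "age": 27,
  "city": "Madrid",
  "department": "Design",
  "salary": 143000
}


Looking up field 'name'
Value: Eve Brown

Eve Brown


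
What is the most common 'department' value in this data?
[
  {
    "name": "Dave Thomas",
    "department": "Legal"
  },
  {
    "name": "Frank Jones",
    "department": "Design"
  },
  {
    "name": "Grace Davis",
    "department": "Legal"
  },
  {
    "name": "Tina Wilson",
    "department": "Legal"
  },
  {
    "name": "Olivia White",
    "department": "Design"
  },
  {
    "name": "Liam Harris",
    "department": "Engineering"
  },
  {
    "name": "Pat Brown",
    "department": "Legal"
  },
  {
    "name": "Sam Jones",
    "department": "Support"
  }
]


Counting 'department' values across 8 records:

  Legal: 4 ####
  Design: 2 ##
  Engineering: 1 #
  Support: 1 #

Most common: Legal (4 times)

Legal (4 times)


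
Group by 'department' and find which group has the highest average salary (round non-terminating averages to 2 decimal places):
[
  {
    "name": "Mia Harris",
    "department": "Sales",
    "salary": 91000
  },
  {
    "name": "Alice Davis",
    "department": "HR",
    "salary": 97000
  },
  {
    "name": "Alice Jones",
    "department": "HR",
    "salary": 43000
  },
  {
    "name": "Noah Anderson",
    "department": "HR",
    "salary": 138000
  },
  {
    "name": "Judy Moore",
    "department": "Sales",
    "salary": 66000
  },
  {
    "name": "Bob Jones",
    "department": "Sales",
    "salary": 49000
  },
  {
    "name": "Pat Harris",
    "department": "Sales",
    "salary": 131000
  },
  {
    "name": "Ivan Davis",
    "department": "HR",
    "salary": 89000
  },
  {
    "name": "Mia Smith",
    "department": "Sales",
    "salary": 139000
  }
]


Group by: department

Groups:
  HR: 4 people, avg salary = 367000/4 = $91750
  Sales: 5 people, avg salary = 476000/5 = $95200

Highest average salary: Sales ($95200)

Sales ($95200)


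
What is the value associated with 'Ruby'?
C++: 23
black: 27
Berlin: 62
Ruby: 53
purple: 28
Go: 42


Looking up key 'Ruby'
Value: 53

53


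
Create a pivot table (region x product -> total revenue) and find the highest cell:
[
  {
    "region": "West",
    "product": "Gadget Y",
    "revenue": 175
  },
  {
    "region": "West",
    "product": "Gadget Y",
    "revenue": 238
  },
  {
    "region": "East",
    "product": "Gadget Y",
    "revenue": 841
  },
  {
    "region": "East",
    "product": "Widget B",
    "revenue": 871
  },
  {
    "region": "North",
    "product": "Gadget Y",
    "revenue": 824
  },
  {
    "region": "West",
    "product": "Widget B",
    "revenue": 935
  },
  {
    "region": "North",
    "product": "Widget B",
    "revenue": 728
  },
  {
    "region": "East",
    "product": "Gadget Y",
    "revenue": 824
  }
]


Pivot: region (rows) x product (columns) -> total revenue

     Gadget Y      Widget B    
East          1665           871  
North          824           728  
West           413           935  

Highest: East / Gadget Y = $1665

East / Gadget Y = $1665


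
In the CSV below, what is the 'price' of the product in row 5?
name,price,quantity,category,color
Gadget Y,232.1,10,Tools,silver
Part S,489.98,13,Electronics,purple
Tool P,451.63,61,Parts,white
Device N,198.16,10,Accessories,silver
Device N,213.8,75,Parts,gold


Query: Row 5 ('Device N'), column 'price'
Value: 213.8

213.8


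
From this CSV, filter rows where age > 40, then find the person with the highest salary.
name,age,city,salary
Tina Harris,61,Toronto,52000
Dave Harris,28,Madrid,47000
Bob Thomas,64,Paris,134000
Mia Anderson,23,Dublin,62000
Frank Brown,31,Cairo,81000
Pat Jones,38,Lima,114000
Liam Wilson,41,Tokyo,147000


Filter: age > 40
Sort by: salary (descending)

Filtered records (3):
  Liam Wilson, age 41, salary $147000
  Bob Thomas, age 64, salary $134000
  Tina Harris, age 61, salary $52000

Highest salary: Liam Wilson ($147000)

Liam Wilson


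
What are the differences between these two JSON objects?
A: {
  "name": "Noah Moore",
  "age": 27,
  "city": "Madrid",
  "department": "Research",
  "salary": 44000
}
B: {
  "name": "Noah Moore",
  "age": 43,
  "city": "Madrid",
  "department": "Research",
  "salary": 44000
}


Comparing each field (in key order):
  name: same
  age: DIFFERENT
  city: same
  department: same
  salary: same
Differences:
  age: 27 -> 43

1 field(s) changed

1 change: age


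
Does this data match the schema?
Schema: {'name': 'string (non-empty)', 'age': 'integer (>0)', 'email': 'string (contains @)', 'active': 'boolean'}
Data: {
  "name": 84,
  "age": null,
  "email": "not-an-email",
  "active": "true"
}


Validating each field against schema:
  name: FAIL (84 is not a string)
  age: FAIL (null is not an integer)
  email: FAIL ("not-an-email" does not contain @)
  active: FAIL ("true" is not a boolean)

Result: INVALID (4 errors: name, age, email, active)

INVALID (4 errors: name, age, email, active)


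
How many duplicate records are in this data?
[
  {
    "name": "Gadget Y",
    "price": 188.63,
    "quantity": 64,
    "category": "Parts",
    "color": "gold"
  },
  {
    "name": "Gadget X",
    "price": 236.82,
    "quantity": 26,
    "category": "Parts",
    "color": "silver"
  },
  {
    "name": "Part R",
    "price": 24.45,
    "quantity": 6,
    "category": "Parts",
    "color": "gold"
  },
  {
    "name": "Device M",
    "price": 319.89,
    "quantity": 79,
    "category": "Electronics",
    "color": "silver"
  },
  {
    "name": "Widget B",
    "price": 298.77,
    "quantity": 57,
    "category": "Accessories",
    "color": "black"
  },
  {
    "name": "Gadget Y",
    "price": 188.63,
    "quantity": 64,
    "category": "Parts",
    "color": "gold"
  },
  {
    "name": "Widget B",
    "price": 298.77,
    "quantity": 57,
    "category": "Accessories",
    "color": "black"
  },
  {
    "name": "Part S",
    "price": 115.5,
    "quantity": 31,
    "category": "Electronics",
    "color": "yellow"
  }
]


Checking 8 records for duplicates:

  Row 1: Gadget Y ($188.63, qty 64)
  Row 2: Gadget X ($236.82, qty 26)
  Row 3: Part R ($24.45, qty 6)
  Row 4: Device M ($319.89, qty 79)
  Row 5: Widget B ($298.77, qty 57)
  Row 6: Gadget Y ($188.63, qty 64) <-- DUPLICATE
  Row 7: Widget B ($298.77, qty 57) <-- DUPLICATE
  Row 8: Part S ($115.5, qty 31)

Duplicates found: 2
Unique records: 6

2 duplicates, 6 unique


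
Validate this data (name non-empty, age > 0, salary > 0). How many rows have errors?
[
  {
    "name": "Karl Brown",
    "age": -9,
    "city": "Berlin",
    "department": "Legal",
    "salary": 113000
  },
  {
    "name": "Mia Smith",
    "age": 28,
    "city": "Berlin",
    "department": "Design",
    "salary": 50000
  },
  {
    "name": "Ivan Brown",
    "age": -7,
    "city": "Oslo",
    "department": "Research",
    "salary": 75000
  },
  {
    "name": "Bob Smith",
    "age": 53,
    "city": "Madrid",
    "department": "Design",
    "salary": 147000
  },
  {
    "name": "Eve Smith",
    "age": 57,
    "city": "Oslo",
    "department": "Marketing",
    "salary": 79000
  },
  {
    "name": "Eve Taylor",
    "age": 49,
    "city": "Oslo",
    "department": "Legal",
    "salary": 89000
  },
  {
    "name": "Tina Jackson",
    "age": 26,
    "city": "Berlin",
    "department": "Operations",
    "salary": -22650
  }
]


Validating 7 records:
Rules: name non-empty, age > 0, salary > 0

  Row 1 (Karl Brown): negative age: -9
  Row 2 (Mia Smith): OK
  Row 3 (Ivan Brown): negative age: -7
  Row 4 (Bob Smith): OK
  Row 5 (Eve Smith): OK
  Row 6 (Eve Taylor): OK
  Row 7 (Tina Jackson): negative salary: -22650

Total errors: 3

3 errors


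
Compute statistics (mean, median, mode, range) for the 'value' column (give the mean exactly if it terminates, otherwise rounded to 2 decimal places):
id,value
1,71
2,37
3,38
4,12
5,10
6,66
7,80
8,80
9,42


Data: [71, 37, 38, 12, 10, 66, 80, 80, 42]
Count: 9
Sum: 436
Mean: 436/9 ≈ 48.44 (rounded to 2 decimal places)
Sorted: [10, 12, 37, 38, 42, 66, 71, 80, 80]
Median: 42.0
Mode: 80 (2 times)
Range: 80 - 10 = 70
Min: 10, Max: 80

mean≈48.44, median=42.0, mode=80, range=70


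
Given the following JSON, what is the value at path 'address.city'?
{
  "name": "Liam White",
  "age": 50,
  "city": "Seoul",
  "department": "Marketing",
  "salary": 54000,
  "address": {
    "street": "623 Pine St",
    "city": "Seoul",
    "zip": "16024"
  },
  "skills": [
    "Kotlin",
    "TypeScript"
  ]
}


Query: address.city
Path: address -> city
Value: Seoul

Seoul


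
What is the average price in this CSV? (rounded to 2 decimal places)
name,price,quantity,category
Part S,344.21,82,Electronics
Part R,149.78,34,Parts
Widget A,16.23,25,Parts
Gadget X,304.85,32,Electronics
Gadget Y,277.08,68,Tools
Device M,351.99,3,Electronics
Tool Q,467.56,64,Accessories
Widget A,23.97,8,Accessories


Computing average price:
Values: [344.21, 149.78, 16.23, 304.85, 277.08, 351.99, 467.56, 23.97]
Sum = 1935.67
Count = 8
Average = 1935.67/8 = 241.95875 exactly -> 241.96 (rounded half-up to 2 decimal places)

241.96


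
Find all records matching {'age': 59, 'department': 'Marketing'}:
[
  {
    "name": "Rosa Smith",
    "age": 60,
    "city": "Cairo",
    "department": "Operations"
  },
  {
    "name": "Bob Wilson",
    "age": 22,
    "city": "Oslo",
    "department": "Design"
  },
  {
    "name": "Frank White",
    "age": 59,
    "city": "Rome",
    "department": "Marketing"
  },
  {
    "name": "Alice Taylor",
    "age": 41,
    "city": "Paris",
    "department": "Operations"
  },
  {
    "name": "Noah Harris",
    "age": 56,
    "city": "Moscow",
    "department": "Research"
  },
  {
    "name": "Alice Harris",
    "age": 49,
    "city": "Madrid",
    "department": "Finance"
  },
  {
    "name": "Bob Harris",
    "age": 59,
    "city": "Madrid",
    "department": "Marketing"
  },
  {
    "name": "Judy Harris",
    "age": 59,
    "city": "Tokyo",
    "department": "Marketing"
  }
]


Search criteria: {'age': 59, 'department': 'Marketing'}

Checking 8 records:
  Rosa Smith: {age: 60, department: Operations}
  Bob Wilson: {age: 22, department: Design}
  Frank White: {age: 59, department: Marketing} <-- MATCH
  Alice Taylor: {age: 41, department: Operations}
  Noah Harris: {age: 56, department: Research}
  Alice Harris: {age: 49, department: Finance}
  Bob Harris: {age: 59, department: Marketing} <-- MATCH
  Judy Harris: {age: 59, department: Marketing} <-- MATCH

Matches: ["Frank White", "Bob Harris", "Judy Harris"]

["Frank White", "Bob Harris", "Judy Harris"]


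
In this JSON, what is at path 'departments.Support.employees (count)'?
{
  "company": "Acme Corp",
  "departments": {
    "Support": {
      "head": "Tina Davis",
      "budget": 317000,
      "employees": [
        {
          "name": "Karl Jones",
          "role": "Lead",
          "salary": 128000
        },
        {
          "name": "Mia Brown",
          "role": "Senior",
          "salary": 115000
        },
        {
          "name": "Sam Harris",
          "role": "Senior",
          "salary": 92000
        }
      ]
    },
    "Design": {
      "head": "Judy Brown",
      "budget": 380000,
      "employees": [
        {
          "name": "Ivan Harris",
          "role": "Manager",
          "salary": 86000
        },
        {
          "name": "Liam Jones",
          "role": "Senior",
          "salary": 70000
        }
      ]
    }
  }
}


Path: departments.Support.employees (count)

Navigate:
  -> departments
  -> Support
  -> employees (array, length 3)

3


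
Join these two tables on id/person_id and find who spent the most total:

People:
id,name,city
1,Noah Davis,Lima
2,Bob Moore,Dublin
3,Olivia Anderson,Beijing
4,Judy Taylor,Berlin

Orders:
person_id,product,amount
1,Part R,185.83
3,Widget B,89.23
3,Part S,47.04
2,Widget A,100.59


Join on: people.id = orders.person_id

Joined rows:
  Noah Davis (Lima) bought Part R for $185.83
  Olivia Anderson (Beijing) bought Widget B for $89.23
  Olivia Anderson (Beijing) bought Part S for $47.04
  Bob Moore (Dublin) bought Widget A for $100.59

Total per person:
  Noah Davis: $185.83
  Olivia Anderson: $136.27
  Bob Moore: $100.59

Top spender: Noah Davis ($185.83)

Noah Davis ($185.83)


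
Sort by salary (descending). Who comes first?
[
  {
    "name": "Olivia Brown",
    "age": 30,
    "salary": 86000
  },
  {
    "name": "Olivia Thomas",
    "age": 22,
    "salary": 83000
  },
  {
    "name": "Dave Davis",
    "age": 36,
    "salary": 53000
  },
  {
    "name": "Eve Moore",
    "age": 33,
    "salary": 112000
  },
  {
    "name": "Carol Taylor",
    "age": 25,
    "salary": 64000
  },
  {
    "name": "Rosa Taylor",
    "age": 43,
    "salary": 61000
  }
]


Sort by: salary (descending)

Sorted order:
  1. Eve Moore (salary = 112000)
  2. Olivia Brown (salary = 86000)
  3. Olivia Thomas (salary = 83000)
  4. Carol Taylor (salary = 64000)
  5. Rosa Taylor (salary = 61000)
  6. Dave Davis (salary = 53000)

First: Eve Moore

Eve Moore


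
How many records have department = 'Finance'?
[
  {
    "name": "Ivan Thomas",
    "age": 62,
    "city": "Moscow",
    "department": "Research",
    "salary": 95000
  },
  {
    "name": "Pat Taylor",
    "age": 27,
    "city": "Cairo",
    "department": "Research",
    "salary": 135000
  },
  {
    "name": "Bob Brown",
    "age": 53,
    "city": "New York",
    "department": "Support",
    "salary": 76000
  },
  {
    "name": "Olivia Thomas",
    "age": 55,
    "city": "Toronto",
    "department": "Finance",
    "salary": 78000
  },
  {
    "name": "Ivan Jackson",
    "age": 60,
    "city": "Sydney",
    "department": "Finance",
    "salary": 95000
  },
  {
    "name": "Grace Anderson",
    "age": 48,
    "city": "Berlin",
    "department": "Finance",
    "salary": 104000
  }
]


Data: 6 records
Condition: department = 'Finance'

Checking each record:
  Ivan Thomas: Research
  Pat Taylor: Research
  Bob Brown: Support
  Olivia Thomas: Finance MATCH
  Ivan Jackson: Finance MATCH
  Grace Anderson: Finance MATCH

Count: 3

3


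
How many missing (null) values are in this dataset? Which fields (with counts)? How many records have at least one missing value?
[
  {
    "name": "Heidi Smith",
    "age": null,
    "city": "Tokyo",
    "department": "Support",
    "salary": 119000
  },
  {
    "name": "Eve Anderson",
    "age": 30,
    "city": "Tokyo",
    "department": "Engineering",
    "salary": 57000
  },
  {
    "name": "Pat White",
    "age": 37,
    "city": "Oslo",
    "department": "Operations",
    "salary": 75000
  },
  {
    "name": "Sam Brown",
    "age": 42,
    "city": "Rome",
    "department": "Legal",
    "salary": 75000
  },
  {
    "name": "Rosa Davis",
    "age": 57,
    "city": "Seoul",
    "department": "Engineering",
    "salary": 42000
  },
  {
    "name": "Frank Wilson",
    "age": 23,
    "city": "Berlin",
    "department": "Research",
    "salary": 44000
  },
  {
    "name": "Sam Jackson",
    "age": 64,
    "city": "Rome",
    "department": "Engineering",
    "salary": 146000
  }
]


Checking for missing (null) values in 7 records:

  Heidi Smith: age
  Eve Anderson: complete
  Pat White: complete
  Sam Brown: complete
  Rosa Davis: complete
  Frank Wilson: complete
  Sam Jackson: complete

Per field:
  name: 0 missing
  age: 1 missing
  city: 0 missing
  department: 0 missing
  salary: 0 missing

Total missing values: 1
Records with any missing: 1

1 missing values (age: 1); 1 incomplete records


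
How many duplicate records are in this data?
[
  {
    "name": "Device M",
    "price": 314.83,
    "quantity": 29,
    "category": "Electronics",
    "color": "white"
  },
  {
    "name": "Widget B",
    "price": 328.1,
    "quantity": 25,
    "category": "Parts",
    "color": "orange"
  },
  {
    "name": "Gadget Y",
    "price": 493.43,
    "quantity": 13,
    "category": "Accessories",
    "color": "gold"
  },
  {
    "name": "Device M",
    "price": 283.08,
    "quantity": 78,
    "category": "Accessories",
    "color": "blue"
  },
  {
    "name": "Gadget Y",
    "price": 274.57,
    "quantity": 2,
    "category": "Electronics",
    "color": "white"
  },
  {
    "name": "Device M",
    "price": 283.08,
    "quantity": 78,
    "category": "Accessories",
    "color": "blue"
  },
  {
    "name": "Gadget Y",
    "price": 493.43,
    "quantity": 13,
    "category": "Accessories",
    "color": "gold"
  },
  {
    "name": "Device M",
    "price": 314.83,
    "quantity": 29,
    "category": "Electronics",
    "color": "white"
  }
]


Checking 8 records for duplicates:

  Row 1: Device M ($314.83, qty 29)
  Row 2: Widget B ($328.1, qty 25)
  Row 3: Gadget Y ($493.43, qty 13)
  Row 4: Device M ($283.08, qty 78)
  Row 5: Gadget Y ($274.57, qty 2)
  Row 6: Device M ($283.08, qty 78) <-- DUPLICATE
  Row 7: Gadget Y ($493.43, qty 13) <-- DUPLICATE
  Row 8: Device M ($314.83, qty 29) <-- DUPLICATE

Duplicates found: 3
Unique records: 5

3 duplicates, 5 unique


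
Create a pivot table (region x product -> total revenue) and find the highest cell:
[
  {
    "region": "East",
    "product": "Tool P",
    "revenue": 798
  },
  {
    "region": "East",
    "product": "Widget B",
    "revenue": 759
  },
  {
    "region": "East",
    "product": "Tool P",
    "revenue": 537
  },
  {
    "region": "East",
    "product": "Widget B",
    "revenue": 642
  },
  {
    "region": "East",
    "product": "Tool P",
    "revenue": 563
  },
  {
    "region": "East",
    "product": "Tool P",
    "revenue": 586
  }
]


Pivot: region (rows) x product (columns) -> total revenue

     Tool P        Widget B    
East          2484          1401  

Highest: East / Tool P = $2484

East / Tool P = $2484


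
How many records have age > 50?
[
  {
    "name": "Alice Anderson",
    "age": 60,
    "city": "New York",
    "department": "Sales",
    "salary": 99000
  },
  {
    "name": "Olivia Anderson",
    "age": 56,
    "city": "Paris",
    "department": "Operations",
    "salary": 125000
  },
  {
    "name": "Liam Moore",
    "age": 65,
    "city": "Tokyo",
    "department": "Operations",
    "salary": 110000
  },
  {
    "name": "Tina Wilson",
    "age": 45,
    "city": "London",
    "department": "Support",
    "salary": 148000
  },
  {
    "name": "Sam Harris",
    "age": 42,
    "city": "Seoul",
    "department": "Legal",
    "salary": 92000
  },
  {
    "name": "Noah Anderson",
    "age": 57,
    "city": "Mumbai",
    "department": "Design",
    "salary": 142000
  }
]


Data: 6 records
Condition: age > 50

Checking each record:
  Alice Anderson: 60 MATCH
  Olivia Anderson: 56 MATCH
  Liam Moore: 65 MATCH
  Tina Wilson: 45
  Sam Harris: 42
  Noah Anderson: 57 MATCH

Count: 4

4


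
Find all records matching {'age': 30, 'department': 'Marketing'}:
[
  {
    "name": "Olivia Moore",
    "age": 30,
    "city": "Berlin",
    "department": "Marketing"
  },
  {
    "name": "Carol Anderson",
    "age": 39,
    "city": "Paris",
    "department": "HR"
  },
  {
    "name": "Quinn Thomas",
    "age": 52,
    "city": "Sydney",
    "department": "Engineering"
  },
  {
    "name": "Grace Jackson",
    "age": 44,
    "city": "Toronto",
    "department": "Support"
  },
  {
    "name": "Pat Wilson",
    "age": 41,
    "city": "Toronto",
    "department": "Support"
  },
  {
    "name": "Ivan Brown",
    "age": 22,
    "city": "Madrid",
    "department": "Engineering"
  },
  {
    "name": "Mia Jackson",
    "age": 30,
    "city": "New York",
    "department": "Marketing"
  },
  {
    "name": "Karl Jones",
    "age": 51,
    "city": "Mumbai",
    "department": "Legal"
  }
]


Search criteria: {'age': 30, 'department': 'Marketing'}

Checking 8 records:
  Olivia Moore: {age: 30, department: Marketing} <-- MATCH
  Carol Anderson: {age: 39, department: HR}
  Quinn Thomas: {age: 52, department: Engineering}
  Grace Jackson: {age: 44, department: Support}
  Pat Wilson: {age: 41, department: Support}
  Ivan Brown: {age: 22, department: Engineering}
  Mia Jackson: {age: 30, department: Marketing} <-- MATCH
  Karl Jones: {age: 51, department: Legal}

Matches: ["Olivia Moore", "Mia Jackson"]

["Olivia Moore", "Mia Jackson"]


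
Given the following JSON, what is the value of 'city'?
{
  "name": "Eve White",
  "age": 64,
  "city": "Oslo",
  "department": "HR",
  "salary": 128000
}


Looking up field 'city'
Value: Oslo

Oslo


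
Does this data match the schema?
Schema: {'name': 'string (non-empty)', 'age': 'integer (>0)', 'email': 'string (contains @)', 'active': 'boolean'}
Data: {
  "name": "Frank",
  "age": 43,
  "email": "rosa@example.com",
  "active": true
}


Validating each field against schema:
  name: OK (non-empty string)
  age: OK (positive integer)
  email: OK (string with @)
  active: OK (boolean)

Result: VALID

VALID


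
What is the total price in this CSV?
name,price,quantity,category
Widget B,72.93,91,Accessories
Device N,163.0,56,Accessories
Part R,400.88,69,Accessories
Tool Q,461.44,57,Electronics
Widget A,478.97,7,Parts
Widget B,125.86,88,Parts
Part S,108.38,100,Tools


Computing total price:
Values: [72.93, 163.0, 400.88, 461.44, 478.97, 125.86, 108.38]
Sum = 1811.46

1811.46


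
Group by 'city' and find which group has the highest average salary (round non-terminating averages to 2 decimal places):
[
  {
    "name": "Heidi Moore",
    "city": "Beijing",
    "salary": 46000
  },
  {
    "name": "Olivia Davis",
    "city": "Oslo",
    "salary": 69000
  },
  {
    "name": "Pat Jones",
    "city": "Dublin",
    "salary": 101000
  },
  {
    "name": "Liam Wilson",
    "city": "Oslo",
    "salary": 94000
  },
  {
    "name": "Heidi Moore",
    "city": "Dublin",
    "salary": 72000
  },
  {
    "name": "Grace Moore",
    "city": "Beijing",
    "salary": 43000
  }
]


Group by: city

Groups:
  Beijing: 2 people, avg salary = 89000/2 = $44500
  Dublin: 2 people, avg salary = 173000/2 = $86500
  Oslo: 2 people, avg salary = 163000/2 = $81500

Highest average salary: Dublin ($86500)

Dublin ($86500)


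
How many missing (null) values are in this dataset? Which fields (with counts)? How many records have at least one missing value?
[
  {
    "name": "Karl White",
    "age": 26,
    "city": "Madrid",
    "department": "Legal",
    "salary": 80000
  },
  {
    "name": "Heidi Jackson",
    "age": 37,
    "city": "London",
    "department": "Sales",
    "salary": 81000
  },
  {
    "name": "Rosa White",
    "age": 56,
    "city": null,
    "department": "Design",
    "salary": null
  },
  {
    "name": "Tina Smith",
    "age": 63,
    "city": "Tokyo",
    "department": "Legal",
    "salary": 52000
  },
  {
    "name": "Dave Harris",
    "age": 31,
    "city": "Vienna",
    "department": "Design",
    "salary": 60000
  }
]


Checking for missing (null) values in 5 records:

  Karl White: complete
  Heidi Jackson: complete
  Rosa White: city, salary
  Tina Smith: complete
  Dave Harris: complete

Per field:
  name: 0 missing
  age: 0 missing
  city: 1 missing
  department: 0 missing
  salary: 1 missing

Total missing values: 2
Records with any missing: 1

2 missing values (city: 1, salary: 1); 1 incomplete records


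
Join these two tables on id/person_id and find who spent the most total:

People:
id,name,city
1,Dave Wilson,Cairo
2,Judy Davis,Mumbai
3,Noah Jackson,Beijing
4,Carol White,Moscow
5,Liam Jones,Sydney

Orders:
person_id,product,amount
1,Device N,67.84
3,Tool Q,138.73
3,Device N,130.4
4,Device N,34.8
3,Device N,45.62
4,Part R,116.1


Join on: people.id = orders.person_id

Joined rows:
  Dave Wilson (Cairo) bought Device N for $67.84
  Noah Jackson (Beijing) bought Tool Q for $138.73
  Noah Jackson (Beijing) bought Device N for $130.4
  Carol White (Moscow) bought Device N for $34.8
  Noah Jackson (Beijing) bought Device N for $45.62
  Carol White (Moscow) bought Part R for $116.1

Total per person:
  Noah Jackson: $314.75
  Carol White: $150.90
  Dave Wilson: $67.84

Top spender: Noah Jackson ($314.75)

Noah Jackson ($314.75)


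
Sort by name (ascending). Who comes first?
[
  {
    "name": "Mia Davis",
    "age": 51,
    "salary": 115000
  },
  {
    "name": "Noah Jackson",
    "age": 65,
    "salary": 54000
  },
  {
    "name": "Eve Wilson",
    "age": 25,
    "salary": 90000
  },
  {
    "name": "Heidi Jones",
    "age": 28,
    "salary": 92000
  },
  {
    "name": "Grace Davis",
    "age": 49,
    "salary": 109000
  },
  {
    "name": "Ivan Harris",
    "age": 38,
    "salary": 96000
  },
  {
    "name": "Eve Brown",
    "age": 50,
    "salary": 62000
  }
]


Sort by: name (ascending)

Sorted order:
  1. Eve Brown (name = Eve Brown)
  2. Eve Wilson (name = Eve Wilson)
  3. Grace Davis (name = Grace Davis)
  4. Heidi Jones (name = Heidi Jones)
  5. Ivan Harris (name = Ivan Harris)
  6. Mia Davis (name = Mia Davis)
  7. Noah Jackson (name = Noah Jackson)

First: Eve Brown

Eve Brown


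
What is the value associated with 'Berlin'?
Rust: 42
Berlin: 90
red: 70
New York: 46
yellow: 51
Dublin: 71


Looking up key 'Berlin'
Value: 90

90


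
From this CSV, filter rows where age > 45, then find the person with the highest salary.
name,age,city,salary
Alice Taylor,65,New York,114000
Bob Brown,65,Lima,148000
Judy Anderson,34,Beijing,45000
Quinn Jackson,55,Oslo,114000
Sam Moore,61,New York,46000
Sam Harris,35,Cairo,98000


Filter: age > 45
Sort by: salary (descending)

Filtered records (4):
  Bob Brown, age 65, salary $148000
  Alice Taylor, age 65, salary $114000
  Quinn Jackson, age 55, salary $114000
  Sam Moore, age 61, salary $46000

Highest salary: Bob Brown ($148000)

Bob Brown


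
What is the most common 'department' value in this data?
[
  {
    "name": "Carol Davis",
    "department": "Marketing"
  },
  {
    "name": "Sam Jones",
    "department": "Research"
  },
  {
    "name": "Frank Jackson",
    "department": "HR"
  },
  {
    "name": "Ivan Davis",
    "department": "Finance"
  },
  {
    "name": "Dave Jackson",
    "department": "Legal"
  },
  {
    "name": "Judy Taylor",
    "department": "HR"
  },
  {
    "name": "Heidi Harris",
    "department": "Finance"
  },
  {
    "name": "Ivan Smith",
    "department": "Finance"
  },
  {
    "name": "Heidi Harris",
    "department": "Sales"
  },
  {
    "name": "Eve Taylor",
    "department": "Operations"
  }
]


Counting 'department' values across 10 records:

  Finance: 3 ###
  HR: 2 ##
  Marketing: 1 #
  Research: 1 #
  Legal: 1 #
  Sales: 1 #
  Operations: 1 #

Most common: Finance (3 times)

Finance (3 times)


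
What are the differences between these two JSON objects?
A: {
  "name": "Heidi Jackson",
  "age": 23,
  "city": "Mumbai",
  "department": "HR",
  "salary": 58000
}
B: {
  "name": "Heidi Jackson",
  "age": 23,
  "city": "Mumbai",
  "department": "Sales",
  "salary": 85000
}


Comparing each field (in key order):
  name: same
  age: same
  city: same
  department: DIFFERENT
  salary: DIFFERENT
Differences:
  department: HR -> Sales
  salary: 58000 -> 85000

2 field(s) changed

2 changes: department, salary


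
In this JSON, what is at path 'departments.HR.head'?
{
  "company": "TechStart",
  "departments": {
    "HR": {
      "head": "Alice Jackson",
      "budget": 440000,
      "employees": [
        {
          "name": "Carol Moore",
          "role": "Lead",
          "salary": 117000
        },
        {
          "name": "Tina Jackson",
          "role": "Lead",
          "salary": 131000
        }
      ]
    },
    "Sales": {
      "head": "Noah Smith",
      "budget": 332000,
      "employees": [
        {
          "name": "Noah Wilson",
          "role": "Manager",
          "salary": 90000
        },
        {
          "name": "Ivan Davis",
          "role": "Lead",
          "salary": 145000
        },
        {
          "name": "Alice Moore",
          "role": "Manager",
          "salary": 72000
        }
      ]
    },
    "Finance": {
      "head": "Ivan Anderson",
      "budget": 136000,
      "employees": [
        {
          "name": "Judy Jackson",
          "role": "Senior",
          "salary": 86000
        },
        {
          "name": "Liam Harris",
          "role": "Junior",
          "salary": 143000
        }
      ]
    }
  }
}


Path: departments.HR.head

Navigate:
  -> departments
  -> HR
  -> head = 'Alice Jackson'

Alice Jackson


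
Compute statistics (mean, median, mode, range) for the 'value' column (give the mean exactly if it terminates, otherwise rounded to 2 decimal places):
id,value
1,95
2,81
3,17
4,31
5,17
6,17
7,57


Data: [95, 81, 17, 31, 17, 17, 57]
Count: 7
Sum: 315
Mean: 315/7 = 45
Sorted: [17, 17, 17, 31, 57, 81, 95]
Median: 31.0
Mode: 17 (3 times)
Range: 95 - 17 = 78
Min: 17, Max: 95

mean=45, median=31.0, mode=17, range=78


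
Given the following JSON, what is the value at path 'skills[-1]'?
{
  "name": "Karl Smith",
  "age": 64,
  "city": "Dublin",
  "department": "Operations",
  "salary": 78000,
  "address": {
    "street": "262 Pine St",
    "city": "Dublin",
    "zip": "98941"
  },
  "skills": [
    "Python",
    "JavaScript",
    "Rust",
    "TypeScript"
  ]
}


Query: skills[-1]
Path: skills -> last element
Value: TypeScript

TypeScript


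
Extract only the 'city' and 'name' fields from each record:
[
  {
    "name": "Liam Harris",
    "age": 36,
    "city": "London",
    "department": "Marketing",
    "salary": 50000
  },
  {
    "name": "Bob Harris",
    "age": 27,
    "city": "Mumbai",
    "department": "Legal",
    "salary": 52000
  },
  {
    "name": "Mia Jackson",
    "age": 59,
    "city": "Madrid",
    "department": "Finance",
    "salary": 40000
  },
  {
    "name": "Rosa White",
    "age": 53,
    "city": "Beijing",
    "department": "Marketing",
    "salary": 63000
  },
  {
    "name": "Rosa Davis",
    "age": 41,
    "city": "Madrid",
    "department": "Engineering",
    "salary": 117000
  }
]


Original: 5 records with fields: name, age, city, department, salary
Keep: ['city', 'name']
Drop: ['age', 'department', 'salary']
Result: 5 records, 2 fields each

[
  {
    "city": "London",
    "name": "Liam Harris"
  },
  {
    "city": "Mumbai",
    "name": "Bob Harris"
  },
  {
    "city": "Madrid",
    "name": "Mia Jackson"
  },
  {
    "city": "Beijing",
    "name": "Rosa White"
  },
  {
    "city": "Madrid",
    "name": "Rosa Davis"
  }
]


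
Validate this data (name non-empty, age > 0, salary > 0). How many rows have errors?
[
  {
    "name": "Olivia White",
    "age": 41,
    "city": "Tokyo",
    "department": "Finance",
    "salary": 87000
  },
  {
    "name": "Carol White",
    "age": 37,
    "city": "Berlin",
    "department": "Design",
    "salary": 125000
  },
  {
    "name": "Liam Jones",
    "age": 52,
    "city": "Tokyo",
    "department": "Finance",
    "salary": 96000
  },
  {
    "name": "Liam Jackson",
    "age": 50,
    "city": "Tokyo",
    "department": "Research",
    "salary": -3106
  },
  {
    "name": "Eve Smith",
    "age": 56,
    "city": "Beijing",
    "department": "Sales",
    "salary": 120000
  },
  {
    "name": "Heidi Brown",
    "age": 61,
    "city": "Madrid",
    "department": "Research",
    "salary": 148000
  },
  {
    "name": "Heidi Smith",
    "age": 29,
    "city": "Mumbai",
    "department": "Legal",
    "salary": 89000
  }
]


Validating 7 records:
Rules: name non-empty, age > 0, salary > 0

  Row 1 (Olivia White): OK
  Row 2 (Carol White): OK
  Row 3 (Liam Jones): OK
  Row 4 (Liam Jackson): negative salary: -3106
  Row 5 (Eve Smith): OK
  Row 6 (Heidi Brown): OK
  Row 7 (Heidi Smith): OK

Total errors: 1

1 errors


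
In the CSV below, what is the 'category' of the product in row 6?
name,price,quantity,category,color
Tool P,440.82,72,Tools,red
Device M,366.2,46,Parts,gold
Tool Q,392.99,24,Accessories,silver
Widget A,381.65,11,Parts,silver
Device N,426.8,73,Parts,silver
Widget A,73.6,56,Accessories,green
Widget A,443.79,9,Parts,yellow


Query: Row 6 ('Widget A'), column 'category'
Value: Accessories

Accessories


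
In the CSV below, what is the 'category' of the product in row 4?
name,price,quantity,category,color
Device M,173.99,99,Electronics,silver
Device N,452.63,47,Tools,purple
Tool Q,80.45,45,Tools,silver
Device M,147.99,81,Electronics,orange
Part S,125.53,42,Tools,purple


Query: Row 4 ('Device M'), column 'category'
Value: Electronics

Electronics


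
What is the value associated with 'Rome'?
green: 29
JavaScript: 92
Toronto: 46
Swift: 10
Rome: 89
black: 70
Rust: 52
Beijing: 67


Looking up key 'Rome'
Value: 89

89


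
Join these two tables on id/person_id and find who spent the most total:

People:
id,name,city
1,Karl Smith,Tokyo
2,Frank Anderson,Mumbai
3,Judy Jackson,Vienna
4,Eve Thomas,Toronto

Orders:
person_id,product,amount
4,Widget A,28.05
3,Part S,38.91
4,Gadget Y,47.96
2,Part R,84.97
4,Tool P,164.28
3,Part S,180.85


Join on: people.id = orders.person_id

Joined rows:
  Eve Thomas (Toronto) bought Widget A for $28.05
  Judy Jackson (Vienna) bought Part S for $38.91
  Eve Thomas (Toronto) bought Gadget Y for $47.96
  Frank Anderson (Mumbai) bought Part R for $84.97
  Eve Thomas (Toronto) bought Tool P for $164.28
  Judy Jackson (Vienna) bought Part S for $180.85

Total per person:
  Eve Thomas: $240.29
  Judy Jackson: $219.76
  Frank Anderson: $84.97

Top spender: Eve Thomas ($240.29)

Eve Thomas ($240.29)


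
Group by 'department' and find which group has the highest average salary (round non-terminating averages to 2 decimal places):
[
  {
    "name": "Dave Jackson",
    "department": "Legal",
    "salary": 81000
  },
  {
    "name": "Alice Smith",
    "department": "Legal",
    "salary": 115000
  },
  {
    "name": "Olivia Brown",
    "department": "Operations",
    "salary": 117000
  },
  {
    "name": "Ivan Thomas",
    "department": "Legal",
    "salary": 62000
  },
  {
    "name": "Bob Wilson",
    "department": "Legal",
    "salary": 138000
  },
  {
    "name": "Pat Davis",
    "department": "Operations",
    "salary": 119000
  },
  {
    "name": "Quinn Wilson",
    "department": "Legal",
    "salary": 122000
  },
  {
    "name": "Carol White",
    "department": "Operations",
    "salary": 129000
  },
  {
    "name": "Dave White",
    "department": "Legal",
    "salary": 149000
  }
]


Group by: department

Groups:
  Legal: 6 people, avg salary = 667000/6 ≈ $111166.67
  Operations: 3 people, avg salary = 365000/3 ≈ $121666.67

Highest average salary: Operations (≈$121666.67)

Operations (≈$121666.67)


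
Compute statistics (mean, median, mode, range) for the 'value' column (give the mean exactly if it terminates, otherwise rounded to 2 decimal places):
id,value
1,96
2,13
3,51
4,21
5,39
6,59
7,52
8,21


Data: [96, 13, 51, 21, 39, 59, 52, 21]
Count: 8
Sum: 352
Mean: 352/8 = 44
Sorted: [13, 21, 21, 39, 51, 52, 59, 96]
Median: 45.0
Mode: 21 (2 times)
Range: 96 - 13 = 83
Min: 13, Max: 96

mean=44, median=45.0, mode=21, range=83


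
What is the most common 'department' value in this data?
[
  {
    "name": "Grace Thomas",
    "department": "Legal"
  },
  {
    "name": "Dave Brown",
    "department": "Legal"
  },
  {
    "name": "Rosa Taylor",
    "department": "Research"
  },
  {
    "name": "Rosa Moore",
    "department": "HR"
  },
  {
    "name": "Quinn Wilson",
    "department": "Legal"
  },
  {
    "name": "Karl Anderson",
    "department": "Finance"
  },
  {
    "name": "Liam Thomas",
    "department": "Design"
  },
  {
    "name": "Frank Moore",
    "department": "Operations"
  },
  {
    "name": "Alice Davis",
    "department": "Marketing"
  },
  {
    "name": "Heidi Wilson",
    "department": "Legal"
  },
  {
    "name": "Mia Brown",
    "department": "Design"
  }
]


Counting 'department' values across 11 records:

  Legal: 4 ####
  Design: 2 ##
  Research: 1 #
  HR: 1 #
  Finance: 1 #
  Operations: 1 #
  Marketing: 1 #

Most common: Legal (4 times)

Legal (4 times)


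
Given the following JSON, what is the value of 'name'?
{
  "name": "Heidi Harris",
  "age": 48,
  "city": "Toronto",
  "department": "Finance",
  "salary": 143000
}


Looking up field 'name'
Value: Heidi Harris

Heidi Harris


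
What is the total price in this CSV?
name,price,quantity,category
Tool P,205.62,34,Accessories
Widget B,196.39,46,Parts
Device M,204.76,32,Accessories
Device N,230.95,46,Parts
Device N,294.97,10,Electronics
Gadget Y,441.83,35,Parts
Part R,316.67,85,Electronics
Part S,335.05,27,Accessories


Computing total price:
Values: [205.62, 196.39, 204.76, 230.95, 294.97, 441.83, 316.67, 335.05]
Sum = 2226.24

2226.24


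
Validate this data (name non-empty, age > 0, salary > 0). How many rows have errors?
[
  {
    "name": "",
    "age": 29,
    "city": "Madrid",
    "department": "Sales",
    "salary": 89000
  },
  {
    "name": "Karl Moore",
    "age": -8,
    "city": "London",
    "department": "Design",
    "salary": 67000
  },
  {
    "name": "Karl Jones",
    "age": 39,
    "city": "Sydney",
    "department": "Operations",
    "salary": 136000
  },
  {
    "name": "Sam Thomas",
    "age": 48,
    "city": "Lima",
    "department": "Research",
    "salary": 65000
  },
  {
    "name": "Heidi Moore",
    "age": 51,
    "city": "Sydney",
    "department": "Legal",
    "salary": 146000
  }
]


Validating 5 records:
Rules: name non-empty, age > 0, salary > 0

  Row 1 (???): empty name
  Row 2 (Karl Moore): negative age: -8
  Row 3 (Karl Jones): OK
  Row 4 (Sam Thomas): OK
  Row 5 (Heidi Moore): OK

Total errors: 2

2 errors
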